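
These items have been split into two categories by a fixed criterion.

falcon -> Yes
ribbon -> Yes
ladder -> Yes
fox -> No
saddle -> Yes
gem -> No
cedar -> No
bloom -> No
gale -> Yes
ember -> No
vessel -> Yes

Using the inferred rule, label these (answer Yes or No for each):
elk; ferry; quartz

No, No, Yes

The common property of the 'Yes' items is: even length. No 'No' item has it.
elk: length 3, doesn't match → No. ferry: length 5, doesn't match → No. quartz: length 6, meets the rule → Yes.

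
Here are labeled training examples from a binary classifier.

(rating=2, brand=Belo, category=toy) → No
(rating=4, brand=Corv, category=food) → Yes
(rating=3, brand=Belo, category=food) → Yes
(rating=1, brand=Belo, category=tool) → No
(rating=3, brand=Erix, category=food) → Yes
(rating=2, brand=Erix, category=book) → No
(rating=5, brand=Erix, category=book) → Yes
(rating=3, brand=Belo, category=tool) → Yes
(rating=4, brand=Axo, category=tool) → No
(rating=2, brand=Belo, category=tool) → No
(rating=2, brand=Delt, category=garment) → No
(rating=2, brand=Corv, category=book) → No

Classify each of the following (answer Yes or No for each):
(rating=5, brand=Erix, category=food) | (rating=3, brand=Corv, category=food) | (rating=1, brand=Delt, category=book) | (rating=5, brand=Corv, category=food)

Yes, Yes, No, Yes

Every 'Yes' example satisfies: brand is not Axo AND rating ≥ 3. None of the 'No' examples do.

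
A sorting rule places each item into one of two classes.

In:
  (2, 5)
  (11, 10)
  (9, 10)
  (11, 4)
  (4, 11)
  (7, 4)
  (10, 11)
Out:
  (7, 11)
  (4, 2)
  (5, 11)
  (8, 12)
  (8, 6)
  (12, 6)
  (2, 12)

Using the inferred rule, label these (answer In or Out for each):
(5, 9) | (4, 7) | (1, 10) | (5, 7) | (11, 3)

Out, In, In, Out, Out

Looking at the examples, the only property every 'In' case has and every 'Out' case lacks is: sum is odd.
(5, 9) → 5+9 = 14 → Out. (4, 7) → 4+7 = 11 → In. (1, 10) → 1+10 = 11 → In. (5, 7) → 5+7 = 12 → Out. (11, 3) → 11+3 = 14 → Out.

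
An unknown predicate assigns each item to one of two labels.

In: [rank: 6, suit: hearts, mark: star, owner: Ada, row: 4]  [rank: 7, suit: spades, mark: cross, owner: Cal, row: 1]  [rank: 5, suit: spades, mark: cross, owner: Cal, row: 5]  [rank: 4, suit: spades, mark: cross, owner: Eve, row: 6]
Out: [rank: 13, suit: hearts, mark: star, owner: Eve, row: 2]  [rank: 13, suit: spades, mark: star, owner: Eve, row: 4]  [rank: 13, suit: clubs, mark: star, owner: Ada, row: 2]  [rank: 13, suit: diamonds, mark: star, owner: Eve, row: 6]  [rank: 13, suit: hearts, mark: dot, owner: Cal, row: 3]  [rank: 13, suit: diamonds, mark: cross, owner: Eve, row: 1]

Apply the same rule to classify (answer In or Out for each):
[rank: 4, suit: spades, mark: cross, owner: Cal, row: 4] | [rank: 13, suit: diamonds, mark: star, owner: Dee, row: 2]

In, Out

Rule: rank ≤ 7. This holds for each 'In' example and fails for each 'Out' one.
[rank: 4, suit: spades, mark: cross, owner: Cal, row: 4]: rank = 4, qualifies → In.
[rank: 13, suit: diamonds, mark: star, owner: Dee, row: 2]: rank = 13, lacks this property → Out.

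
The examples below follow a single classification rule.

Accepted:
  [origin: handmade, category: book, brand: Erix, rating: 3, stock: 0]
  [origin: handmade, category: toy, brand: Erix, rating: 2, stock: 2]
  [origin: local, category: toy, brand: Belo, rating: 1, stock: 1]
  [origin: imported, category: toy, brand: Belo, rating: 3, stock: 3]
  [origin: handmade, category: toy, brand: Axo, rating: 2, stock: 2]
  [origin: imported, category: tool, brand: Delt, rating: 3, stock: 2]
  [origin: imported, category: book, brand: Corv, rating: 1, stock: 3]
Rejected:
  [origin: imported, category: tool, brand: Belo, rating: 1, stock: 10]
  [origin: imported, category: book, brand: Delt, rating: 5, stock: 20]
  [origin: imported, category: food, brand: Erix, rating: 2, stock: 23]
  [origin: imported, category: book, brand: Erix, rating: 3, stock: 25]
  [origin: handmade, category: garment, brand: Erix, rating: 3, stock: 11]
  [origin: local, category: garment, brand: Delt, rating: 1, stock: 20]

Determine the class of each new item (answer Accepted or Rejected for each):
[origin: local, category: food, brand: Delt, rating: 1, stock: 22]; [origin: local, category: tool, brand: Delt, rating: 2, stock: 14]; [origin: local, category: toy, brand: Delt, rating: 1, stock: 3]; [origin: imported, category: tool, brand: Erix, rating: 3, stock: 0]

One predicate separates the groups cleanly: stock ≤ 3.

Rejected, Rejected, Accepted, Accepted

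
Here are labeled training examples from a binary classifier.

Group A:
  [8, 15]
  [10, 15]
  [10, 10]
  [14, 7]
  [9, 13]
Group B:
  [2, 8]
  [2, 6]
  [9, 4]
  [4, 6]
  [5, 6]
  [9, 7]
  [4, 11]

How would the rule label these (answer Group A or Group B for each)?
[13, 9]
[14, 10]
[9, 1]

The rule appears to be: sum ≥ 20.
[13, 9]: 13+9 = 22 — qualifies, so Group A. [14, 10]: 14+10 = 24 — qualifies, so Group A. [9, 1]: 9+1 = 10 — doesn't qualify, so Group B.

Group A, Group A, Group B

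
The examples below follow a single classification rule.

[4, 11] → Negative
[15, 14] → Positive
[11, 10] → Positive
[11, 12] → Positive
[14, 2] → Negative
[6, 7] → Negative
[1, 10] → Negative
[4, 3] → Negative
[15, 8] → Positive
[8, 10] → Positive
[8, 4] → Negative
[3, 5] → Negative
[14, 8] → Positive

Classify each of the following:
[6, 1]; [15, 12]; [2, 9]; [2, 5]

Negative, Positive, Negative, Negative

The distinguishing property — sum ≥ 18 — holds for all the 'Positive' cases and none of the 'Negative' cases.
[6, 1] — 6+1 = 7, hence Negative. [15, 12] — 15+12 = 27, hence Positive. [2, 9] — 2+9 = 11, hence Negative. [2, 5] — 2+5 = 7, hence Negative.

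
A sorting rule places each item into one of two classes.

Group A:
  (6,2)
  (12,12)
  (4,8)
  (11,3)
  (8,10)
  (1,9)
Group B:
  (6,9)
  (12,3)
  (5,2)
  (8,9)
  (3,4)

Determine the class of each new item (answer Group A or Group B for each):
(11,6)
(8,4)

Group B, Group A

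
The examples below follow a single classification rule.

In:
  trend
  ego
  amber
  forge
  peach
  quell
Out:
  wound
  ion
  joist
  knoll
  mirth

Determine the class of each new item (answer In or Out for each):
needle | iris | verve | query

In, Out, In, In

All 'In' examples share one property — contains 'e' — and every 'Out' example lacks it.
In: needle, since has 'e'. Out: iris, since no 'e'. In: verve, since has 'e'. In: query, since has 'e'.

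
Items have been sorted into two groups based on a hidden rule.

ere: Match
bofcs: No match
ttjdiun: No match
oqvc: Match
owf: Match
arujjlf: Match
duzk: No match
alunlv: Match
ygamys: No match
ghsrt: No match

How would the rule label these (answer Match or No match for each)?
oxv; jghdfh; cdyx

One predicate separates the groups cleanly: starts with a vowel.
oxv: starts with 'o' — has this property, so Match. jghdfh: starts with 'j' — doesn't qualify, so No match. cdyx: starts with 'c' — doesn't qualify, so No match.

Match, No match, No match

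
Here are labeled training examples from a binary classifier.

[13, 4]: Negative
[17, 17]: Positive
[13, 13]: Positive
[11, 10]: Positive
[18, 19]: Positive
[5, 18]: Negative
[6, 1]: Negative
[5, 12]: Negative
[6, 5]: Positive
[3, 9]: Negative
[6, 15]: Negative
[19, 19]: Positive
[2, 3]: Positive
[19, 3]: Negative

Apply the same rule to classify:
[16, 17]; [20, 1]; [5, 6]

Positive, Negative, Positive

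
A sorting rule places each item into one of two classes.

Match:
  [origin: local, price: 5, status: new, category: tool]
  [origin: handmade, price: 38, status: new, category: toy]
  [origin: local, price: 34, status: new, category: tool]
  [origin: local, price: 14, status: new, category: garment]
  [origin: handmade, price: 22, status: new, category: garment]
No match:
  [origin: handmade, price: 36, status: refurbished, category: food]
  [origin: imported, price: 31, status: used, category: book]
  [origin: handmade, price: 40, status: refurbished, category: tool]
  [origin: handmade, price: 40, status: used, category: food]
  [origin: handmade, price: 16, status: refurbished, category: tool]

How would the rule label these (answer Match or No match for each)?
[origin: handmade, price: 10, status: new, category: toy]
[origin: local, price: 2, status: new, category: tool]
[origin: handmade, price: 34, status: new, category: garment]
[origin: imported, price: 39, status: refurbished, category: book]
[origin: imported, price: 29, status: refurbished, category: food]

Match, Match, Match, No match, No match

'Match' ⟺ status is new.
[origin: handmade, price: 10, status: new, category: toy] — status is new, hence Match. [origin: local, price: 2, status: new, category: tool] — status is new, hence Match. [origin: handmade, price: 34, status: new, category: garment] — status is new, hence Match. [origin: imported, price: 39, status: refurbished, category: book] — status is refurbished, hence No match. [origin: imported, price: 29, status: refurbished, category: food] — status is refurbished, hence No match.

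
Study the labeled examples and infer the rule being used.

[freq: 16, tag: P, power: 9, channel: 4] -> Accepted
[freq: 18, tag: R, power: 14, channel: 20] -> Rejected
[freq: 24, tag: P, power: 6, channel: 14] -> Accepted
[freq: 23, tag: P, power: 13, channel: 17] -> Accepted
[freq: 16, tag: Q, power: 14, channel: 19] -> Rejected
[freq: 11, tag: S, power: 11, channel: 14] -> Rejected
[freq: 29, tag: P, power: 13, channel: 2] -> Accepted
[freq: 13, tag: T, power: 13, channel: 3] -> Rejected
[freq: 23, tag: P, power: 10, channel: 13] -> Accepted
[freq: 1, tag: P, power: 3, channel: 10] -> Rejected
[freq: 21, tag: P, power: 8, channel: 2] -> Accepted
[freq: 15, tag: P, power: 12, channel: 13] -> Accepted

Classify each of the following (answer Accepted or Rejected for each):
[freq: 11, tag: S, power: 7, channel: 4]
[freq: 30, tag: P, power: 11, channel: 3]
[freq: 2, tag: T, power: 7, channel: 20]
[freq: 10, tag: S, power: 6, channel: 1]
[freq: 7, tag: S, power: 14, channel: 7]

A rule that fits every label: tag is P AND freq ≥ 11 — true of each 'Accepted' example, false of each 'Rejected' one.

Rejected, Accepted, Rejected, Rejected, Rejected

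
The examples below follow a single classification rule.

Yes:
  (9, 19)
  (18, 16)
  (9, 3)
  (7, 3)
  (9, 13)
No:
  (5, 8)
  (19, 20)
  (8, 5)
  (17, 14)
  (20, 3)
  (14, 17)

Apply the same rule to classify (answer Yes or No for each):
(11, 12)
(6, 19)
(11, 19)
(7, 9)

No, No, Yes, Yes

The common property of the 'Yes' items is: sum is even. No 'No' item has it.
(11, 12): 11+12 = 23 — does not satisfy this, so No. (6, 19): 6+19 = 25 — does not satisfy this, so No. (11, 19): 11+19 = 30 — passes, so Yes. (7, 9): 7+9 = 16 — passes, so Yes.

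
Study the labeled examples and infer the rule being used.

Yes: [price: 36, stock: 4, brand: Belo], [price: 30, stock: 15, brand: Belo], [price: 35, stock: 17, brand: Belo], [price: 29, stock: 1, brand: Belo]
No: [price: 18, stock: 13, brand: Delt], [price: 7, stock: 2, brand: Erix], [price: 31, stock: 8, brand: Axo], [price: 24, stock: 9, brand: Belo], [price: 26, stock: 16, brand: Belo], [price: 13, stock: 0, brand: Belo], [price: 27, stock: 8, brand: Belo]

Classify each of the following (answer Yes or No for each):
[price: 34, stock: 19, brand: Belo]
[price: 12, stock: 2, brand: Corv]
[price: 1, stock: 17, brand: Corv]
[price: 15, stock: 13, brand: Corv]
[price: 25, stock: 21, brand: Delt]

Yes, No, No, No, No

The classifier is using: brand is Belo AND price ≥ 29.
[price: 34, stock: 19, brand: Belo] — brand is Belo, price = 34, hence Yes.
[price: 12, stock: 2, brand: Corv] — brand is Corv, price = 12, hence No.
[price: 1, stock: 17, brand: Corv] — brand is Corv, price = 1, hence No.
[price: 15, stock: 13, brand: Corv] — brand is Corv, price = 15, hence No.
[price: 25, stock: 21, brand: Delt] — brand is Delt, price = 25, hence No.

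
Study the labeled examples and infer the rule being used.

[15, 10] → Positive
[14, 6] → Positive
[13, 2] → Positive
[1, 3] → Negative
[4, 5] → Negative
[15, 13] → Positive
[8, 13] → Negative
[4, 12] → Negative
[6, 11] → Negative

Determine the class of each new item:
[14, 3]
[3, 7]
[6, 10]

Positive, Negative, Negative

The classifier is using: first > second.
[14, 3] — 14 > 3, hence Positive. [3, 7] — 3 < 7, hence Negative. [6, 10] — 6 < 10, hence Negative.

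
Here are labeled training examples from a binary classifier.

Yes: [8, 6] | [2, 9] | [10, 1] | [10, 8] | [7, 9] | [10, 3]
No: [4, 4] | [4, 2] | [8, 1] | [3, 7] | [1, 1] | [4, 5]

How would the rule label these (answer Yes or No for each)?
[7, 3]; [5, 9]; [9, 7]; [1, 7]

One predicate separates the groups cleanly: sum ≥ 11.
[7, 3]: 7+3 = 10 — fails this test, so No. [5, 9]: 5+9 = 14 — satisfies this, so Yes. [9, 7]: 9+7 = 16 — satisfies this, so Yes. [1, 7]: 1+7 = 8 — fails this test, so No.

No, Yes, Yes, No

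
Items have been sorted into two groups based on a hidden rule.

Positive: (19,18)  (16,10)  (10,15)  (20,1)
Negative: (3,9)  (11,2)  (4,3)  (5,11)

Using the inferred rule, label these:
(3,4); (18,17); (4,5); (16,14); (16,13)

One predicate separates the groups cleanly: sum ≥ 21.
(3,4): 3+4 = 7 — fails this test, so Negative. (18,17): 18+17 = 35 — fits, so Positive. (4,5): 4+5 = 9 — fails this test, so Negative. (16,14): 16+14 = 30 — fits, so Positive. (16,13): 16+13 = 29 — fits, so Positive.

Negative, Positive, Negative, Positive, Positive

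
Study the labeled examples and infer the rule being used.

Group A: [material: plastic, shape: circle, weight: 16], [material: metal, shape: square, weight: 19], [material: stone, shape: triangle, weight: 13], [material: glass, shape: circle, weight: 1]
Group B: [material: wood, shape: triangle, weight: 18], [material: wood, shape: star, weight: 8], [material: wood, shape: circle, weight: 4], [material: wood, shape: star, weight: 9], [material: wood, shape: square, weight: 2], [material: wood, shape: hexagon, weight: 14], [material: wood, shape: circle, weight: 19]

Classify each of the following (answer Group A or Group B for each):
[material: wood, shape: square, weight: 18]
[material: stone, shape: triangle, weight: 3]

Looking at the examples, the only property every 'Group A' case has and every 'Group B' case lacks is: material is not wood.
[material: wood, shape: square, weight: 18]: material is wood, lacks this property → Group B.
[material: stone, shape: triangle, weight: 3]: material is stone, has this property → Group A.

Group B, Group A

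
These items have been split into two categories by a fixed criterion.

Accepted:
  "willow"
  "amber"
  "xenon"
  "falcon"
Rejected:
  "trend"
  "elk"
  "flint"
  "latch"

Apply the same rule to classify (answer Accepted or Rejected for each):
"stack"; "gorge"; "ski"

Rejected, Accepted, Rejected

The distinguishing property — has ≥ 2 vowels — holds for all the 'Accepted' cases and none of the 'Rejected' cases.
"stack" → 1 vowel → Rejected. "gorge" → 2 vowels → Accepted. "ski" → 1 vowel → Rejected.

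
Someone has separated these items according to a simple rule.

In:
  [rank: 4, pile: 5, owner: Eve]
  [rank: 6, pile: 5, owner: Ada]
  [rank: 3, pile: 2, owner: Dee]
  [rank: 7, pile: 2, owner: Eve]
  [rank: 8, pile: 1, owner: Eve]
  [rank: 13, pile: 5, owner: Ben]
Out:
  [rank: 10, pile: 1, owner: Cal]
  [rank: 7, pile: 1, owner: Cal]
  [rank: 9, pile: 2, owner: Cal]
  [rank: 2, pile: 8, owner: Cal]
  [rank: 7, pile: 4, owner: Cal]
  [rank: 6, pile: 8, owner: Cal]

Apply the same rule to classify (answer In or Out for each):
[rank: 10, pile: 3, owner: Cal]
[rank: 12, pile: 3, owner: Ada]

A rule that fits every label: owner is not Cal — true of each 'In' example, false of each 'Out' one.
[rank: 10, pile: 3, owner: Cal]: owner is Cal, does not pass → Out. [rank: 12, pile: 3, owner: Ada]: owner is Ada, passes → In.

Out, In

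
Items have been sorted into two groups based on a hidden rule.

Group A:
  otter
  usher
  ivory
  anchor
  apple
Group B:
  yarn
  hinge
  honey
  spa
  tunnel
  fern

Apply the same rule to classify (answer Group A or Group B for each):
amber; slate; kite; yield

'Group A' ⟺ starts with a vowel.
amber → starts with 'a' → Group A.
slate → starts with 's' → Group B.
kite → starts with 'k' → Group B.
yield → starts with 'y' → Group B.

Group A, Group B, Group B, Group B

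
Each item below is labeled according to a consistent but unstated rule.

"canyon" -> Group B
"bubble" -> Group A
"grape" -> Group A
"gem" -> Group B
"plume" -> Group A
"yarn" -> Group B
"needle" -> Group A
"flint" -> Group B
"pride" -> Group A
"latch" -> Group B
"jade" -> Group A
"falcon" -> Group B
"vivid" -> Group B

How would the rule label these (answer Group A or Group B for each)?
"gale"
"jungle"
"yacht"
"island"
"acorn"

The common property of the 'Group A' items is: ends with 'e'. No 'Group B' item has it.

Group A, Group A, Group B, Group B, Group B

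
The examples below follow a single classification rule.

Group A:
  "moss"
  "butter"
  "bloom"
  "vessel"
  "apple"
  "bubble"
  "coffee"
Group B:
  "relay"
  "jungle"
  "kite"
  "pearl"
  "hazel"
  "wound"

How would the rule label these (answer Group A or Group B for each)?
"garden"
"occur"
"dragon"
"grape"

The distinguishing property — has a double letter — holds for all the 'Group A' cases and none of the 'Group B' cases.

Group B, Group A, Group B, Group B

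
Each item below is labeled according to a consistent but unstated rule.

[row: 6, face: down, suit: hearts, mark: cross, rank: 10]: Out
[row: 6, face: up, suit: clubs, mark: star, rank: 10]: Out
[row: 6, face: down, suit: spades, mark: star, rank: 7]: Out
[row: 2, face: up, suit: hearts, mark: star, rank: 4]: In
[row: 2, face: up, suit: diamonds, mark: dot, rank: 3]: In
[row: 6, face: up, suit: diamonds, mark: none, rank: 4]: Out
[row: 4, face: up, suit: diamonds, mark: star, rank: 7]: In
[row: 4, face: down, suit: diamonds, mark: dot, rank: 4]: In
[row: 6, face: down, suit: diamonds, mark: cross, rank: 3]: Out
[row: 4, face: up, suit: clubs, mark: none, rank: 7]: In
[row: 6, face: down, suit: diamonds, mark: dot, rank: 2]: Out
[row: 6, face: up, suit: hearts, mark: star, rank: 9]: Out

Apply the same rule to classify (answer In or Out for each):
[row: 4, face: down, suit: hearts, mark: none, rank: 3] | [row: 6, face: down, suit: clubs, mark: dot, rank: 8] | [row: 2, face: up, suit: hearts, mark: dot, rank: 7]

In, Out, In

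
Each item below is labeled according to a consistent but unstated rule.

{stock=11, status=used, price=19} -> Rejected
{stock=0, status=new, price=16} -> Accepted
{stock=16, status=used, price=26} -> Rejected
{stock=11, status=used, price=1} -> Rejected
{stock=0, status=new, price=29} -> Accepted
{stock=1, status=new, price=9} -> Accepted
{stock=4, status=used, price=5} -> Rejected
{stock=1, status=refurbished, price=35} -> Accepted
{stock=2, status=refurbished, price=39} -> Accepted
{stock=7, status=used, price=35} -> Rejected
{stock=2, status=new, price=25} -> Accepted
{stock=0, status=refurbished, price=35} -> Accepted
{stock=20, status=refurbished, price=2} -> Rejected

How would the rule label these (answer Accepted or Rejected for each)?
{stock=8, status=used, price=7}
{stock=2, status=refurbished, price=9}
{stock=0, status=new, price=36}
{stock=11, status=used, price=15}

The pattern is that an item is 'Accepted' exactly when: stock ≤ 2.
{stock=8, status=used, price=7} → stock = 8 → Rejected.
{stock=2, status=refurbished, price=9} → stock = 2 → Accepted.
{stock=0, status=new, price=36} → stock = 0 → Accepted.
{stock=11, status=used, price=15} → stock = 11 → Rejected.

Rejected, Accepted, Accepted, Rejected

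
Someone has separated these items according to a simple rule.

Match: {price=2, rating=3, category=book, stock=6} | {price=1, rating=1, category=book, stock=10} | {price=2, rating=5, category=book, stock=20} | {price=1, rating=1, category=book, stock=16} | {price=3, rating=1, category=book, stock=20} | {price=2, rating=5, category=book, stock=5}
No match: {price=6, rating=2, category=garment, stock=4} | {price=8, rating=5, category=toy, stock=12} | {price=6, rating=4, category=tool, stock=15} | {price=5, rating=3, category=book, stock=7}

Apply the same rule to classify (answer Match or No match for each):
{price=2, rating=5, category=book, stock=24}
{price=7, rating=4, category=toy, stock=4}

Match, No match

A rule that fits every label: price ≤ 3 — true of each 'Match' example, false of each 'No match' one.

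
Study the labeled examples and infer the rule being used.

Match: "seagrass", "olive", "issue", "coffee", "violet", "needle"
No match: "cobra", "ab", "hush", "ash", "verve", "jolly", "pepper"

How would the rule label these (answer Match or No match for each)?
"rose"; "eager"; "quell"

No match, Match, No match

The pattern is that an item is 'Match' exactly when: has ≥ 3 vowels.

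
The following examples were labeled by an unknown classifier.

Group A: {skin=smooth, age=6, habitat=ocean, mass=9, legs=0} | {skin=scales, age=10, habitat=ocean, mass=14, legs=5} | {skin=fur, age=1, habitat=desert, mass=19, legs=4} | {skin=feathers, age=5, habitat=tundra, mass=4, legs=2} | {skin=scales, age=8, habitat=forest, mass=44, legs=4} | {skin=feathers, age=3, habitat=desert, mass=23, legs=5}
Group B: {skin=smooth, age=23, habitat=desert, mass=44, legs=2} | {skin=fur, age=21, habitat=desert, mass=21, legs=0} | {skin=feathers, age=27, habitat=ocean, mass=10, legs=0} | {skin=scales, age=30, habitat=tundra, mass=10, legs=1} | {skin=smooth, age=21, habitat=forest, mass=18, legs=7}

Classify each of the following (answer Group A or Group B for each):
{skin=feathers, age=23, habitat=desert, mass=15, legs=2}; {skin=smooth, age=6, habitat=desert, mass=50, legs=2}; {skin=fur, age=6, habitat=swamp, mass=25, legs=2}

Group B, Group A, Group A

Rule: age ≤ 10. This holds for each 'Group A' example and fails for each 'Group B' one.
{skin=feathers, age=23, habitat=desert, mass=15, legs=2}: Group B (age = 23). {skin=smooth, age=6, habitat=desert, mass=50, legs=2}: Group A (age = 6). {skin=fur, age=6, habitat=swamp, mass=25, legs=2}: Group A (age = 6).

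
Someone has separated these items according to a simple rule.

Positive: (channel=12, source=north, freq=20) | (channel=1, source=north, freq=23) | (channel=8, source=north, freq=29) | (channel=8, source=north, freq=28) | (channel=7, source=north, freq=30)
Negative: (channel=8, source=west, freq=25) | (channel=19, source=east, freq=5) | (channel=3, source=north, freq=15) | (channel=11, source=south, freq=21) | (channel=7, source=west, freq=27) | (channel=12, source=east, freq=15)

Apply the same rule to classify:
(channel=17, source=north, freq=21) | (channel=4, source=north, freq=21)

Positive, Positive

The distinguishing property — source is north AND freq ≥ 20 — holds for all the 'Positive' cases and none of the 'Negative' cases.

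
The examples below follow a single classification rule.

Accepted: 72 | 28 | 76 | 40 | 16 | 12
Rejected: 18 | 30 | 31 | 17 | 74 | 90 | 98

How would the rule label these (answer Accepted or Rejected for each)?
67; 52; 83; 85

Rejected, Accepted, Rejected, Rejected

The simplest hypothesis consistent with all the labels is: multiple of 4.
67 — 67 = 4·16 + 3, hence Rejected. 52 — 52 = 4·13, hence Accepted. 83 — 83 = 4·20 + 3, hence Rejected. 85 — 85 = 4·21 + 1, hence Rejected.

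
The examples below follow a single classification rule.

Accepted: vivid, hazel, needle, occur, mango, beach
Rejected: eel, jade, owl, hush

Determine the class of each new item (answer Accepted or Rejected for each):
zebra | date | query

All 'Accepted' examples share one property — length ≥ 5 — and every 'Rejected' example lacks it.
zebra → length 5 → Accepted.
date → length 4 → Rejected.
query → length 5 → Accepted.

Accepted, Rejected, Accepted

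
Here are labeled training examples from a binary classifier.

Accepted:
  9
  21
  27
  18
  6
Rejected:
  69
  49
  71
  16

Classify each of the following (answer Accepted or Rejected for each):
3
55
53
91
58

The classifier is using: multiple of 3 AND at most 27.

Accepted, Rejected, Rejected, Rejected, Rejected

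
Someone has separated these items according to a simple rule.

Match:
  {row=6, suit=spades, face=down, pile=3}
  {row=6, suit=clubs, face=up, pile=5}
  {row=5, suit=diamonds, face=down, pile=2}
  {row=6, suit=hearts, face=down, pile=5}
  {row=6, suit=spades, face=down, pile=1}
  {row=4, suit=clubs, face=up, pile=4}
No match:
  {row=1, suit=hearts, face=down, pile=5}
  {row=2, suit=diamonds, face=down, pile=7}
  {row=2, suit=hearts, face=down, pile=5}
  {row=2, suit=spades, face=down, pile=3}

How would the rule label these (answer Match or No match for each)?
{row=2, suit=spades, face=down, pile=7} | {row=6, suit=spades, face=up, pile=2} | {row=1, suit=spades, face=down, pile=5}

Rule: row ≥ 4. This holds for each 'Match' example and fails for each 'No match' one.

No match, Match, No match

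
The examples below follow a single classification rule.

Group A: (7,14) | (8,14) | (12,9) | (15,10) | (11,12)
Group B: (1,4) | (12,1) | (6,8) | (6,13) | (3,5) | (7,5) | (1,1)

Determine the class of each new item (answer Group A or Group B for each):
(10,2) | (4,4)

One predicate separates the groups cleanly: sum ≥ 21.
(10,2): 10+2 = 12, does not satisfy this → Group B. (4,4): 4+4 = 8, does not satisfy this → Group B.

Group B, Group B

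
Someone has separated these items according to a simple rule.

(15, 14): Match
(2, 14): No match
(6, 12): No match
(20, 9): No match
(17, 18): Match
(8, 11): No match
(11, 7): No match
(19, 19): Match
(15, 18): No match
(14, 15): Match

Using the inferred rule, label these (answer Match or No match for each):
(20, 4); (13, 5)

One predicate separates the groups cleanly: |first − second| ≤ 1.
(20, 4) — |20−4| = 16, hence No match.
(13, 5) — |13−5| = 8, hence No match.

No match, No match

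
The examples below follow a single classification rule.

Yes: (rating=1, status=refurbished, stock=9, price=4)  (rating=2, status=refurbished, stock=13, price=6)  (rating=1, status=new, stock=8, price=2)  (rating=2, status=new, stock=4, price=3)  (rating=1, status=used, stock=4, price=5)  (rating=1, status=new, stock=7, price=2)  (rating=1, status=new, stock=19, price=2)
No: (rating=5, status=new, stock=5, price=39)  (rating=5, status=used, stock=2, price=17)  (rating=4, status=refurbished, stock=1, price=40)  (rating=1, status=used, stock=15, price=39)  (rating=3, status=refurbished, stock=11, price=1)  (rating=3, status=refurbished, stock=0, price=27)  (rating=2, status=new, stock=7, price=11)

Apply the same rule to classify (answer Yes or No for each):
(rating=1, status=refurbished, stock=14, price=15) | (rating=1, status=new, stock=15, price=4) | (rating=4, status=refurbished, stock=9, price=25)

'Yes' ⟺ price ≥ 2 AND price ≤ 6.
(rating=1, status=refurbished, stock=14, price=15): price = 15, doesn't match → No. (rating=1, status=new, stock=15, price=4): price = 4, qualifies → Yes. (rating=4, status=refurbished, stock=9, price=25): price = 25, doesn't match → No.

No, Yes, No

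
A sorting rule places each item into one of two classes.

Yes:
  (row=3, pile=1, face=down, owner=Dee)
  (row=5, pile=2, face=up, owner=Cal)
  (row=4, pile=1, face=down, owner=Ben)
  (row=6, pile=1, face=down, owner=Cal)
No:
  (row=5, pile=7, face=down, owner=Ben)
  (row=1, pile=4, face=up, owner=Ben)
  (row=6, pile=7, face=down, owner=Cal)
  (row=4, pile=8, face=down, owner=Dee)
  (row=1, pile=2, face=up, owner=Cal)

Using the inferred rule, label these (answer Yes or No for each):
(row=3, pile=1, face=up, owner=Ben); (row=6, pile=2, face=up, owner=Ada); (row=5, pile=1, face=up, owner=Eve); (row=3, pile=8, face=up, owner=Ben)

The distinguishing property — pile ≤ 2 AND row ≥ 3 — holds for all the 'Yes' cases and none of the 'No' cases.
(row=3, pile=1, face=up, owner=Ben): pile = 1, row = 3, passes → Yes. (row=6, pile=2, face=up, owner=Ada): pile = 2, row = 6, passes → Yes. (row=5, pile=1, face=up, owner=Eve): pile = 1, row = 5, passes → Yes. (row=3, pile=8, face=up, owner=Ben): pile = 8, row = 3, doesn't match → No.

Yes, Yes, Yes, No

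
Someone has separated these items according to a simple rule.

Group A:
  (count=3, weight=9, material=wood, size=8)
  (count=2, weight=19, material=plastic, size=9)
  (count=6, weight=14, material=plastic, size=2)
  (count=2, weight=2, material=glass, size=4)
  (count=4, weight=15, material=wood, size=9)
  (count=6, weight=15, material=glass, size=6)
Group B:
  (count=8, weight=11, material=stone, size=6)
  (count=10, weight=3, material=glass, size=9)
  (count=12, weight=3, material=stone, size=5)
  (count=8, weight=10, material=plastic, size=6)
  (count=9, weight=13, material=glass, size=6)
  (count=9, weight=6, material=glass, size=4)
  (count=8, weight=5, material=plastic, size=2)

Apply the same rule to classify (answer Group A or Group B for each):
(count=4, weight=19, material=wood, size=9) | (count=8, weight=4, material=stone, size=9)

One predicate separates the groups cleanly: count ≤ 6.
(count=4, weight=19, material=wood, size=9) → count = 4 → Group A.
(count=8, weight=4, material=stone, size=9) → count = 8 → Group B.

Group A, Group B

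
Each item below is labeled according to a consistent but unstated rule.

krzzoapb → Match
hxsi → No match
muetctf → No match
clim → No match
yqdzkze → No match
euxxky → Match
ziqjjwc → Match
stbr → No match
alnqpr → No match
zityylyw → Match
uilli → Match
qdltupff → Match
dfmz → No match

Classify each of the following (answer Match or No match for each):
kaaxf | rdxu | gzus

Match, No match, No match

One predicate separates the groups cleanly: has a double letter.
kaaxf: 'aa' doubled — fits, so Match.
rdxu: no doubled letter — fails the rule, so No match.
gzus: no doubled letter — fails the rule, so No match.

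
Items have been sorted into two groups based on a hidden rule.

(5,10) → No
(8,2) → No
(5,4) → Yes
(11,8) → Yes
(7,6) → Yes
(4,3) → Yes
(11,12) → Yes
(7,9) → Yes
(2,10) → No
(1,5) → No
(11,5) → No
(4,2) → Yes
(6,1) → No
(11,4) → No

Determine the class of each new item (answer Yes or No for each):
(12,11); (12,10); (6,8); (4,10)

Yes, Yes, Yes, No

The pattern is that an item is 'Yes' exactly when: |first − second| ≤ 3.
(12,11): |12−11| = 1, checks out → Yes. (12,10): |12−10| = 2, checks out → Yes. (6,8): |6−8| = 2, checks out → Yes. (4,10): |4−10| = 6, does not fit → No.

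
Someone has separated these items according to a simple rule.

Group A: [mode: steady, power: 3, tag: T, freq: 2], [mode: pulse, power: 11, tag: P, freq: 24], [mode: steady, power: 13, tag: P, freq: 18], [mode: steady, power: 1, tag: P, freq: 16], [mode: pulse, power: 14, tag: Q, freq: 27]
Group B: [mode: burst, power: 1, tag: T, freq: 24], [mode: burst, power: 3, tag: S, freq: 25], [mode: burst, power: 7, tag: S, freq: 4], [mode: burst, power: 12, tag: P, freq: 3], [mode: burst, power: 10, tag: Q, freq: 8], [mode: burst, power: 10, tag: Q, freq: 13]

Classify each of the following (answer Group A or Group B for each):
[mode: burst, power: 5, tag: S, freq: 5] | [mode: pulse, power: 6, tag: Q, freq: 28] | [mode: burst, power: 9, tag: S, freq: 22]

Group B, Group A, Group B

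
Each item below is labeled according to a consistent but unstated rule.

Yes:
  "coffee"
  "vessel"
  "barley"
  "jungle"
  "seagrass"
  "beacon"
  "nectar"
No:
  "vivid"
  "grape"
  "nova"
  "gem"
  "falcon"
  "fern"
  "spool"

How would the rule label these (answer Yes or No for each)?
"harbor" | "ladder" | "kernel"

No, Yes, Yes

Rule: length ≥ 6 AND contains 'e'. This holds for each 'Yes' example and fails for each 'No' one.
"harbor": length 6, no 'e' — doesn't match, so No.
"ladder": length 6, has 'e' — qualifies, so Yes.
"kernel": length 6, has 'e' — qualifies, so Yes.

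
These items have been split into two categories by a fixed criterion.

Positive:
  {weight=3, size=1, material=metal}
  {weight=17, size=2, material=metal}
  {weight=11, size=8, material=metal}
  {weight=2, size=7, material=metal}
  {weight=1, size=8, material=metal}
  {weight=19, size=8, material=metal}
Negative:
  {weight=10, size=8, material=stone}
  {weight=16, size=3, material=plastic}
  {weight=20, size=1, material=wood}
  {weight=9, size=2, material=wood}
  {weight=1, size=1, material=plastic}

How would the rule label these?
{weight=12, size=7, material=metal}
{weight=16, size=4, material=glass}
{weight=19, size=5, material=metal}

Positive, Negative, Positive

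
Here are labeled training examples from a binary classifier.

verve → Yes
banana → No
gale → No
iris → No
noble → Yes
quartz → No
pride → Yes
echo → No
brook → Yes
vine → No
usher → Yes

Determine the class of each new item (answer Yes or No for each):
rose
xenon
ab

The classifier is using: odd length.

No, Yes, No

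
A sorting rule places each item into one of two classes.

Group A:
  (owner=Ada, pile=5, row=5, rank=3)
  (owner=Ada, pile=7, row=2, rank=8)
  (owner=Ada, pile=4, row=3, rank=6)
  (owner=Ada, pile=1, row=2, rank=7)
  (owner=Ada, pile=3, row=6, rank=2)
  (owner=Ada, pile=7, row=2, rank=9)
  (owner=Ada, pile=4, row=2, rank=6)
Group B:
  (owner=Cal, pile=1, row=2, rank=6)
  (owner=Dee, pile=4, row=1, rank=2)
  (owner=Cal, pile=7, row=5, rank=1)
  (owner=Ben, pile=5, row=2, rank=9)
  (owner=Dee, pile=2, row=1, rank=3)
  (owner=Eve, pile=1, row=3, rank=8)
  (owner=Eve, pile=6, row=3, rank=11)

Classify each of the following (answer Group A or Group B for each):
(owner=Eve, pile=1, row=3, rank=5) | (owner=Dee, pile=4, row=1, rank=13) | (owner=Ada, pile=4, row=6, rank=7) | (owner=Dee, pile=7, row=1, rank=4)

The simplest hypothesis consistent with all the labels is: owner is Ada.
(owner=Eve, pile=1, row=3, rank=5): owner is Eve — lacks this property, so Group B.
(owner=Dee, pile=4, row=1, rank=13): owner is Dee — lacks this property, so Group B.
(owner=Ada, pile=4, row=6, rank=7): owner is Ada — checks out, so Group A.
(owner=Dee, pile=7, row=1, rank=4): owner is Dee — lacks this property, so Group B.

Group B, Group B, Group A, Group B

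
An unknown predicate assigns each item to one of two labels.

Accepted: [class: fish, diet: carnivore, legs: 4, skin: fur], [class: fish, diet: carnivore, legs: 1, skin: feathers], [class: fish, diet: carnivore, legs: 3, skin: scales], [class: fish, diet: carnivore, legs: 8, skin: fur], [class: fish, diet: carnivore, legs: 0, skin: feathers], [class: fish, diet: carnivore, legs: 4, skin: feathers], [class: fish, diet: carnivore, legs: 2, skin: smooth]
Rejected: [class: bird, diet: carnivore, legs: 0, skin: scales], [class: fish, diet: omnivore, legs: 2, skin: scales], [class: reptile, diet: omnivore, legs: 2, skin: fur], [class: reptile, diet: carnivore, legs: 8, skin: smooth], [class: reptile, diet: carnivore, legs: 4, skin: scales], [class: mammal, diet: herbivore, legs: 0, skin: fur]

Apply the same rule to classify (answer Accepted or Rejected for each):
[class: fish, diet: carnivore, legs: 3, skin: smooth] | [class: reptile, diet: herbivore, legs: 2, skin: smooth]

Accepted, Rejected

A rule that fits every label: class is fish AND diet is carnivore — true of each 'Accepted' example, false of each 'Rejected' one.
[class: fish, diet: carnivore, legs: 3, skin: smooth]: Accepted (class is fish, diet is carnivore).
[class: reptile, diet: herbivore, legs: 2, skin: smooth]: Rejected (class is reptile, diet is herbivore).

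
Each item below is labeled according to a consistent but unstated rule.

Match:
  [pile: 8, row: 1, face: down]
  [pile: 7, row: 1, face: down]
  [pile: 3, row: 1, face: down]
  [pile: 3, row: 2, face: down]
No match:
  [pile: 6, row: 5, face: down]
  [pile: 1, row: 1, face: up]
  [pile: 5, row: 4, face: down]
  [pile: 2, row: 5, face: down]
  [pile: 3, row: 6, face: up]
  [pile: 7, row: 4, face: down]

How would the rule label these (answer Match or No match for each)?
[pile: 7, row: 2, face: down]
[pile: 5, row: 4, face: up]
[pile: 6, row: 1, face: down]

Every 'Match' example satisfies: face is down AND row ≤ 2. None of the 'No match' examples do.

Match, No match, Match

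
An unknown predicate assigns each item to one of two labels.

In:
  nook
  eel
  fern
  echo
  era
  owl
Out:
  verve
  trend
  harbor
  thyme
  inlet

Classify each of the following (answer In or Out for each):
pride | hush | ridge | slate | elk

The common property of the 'In' items is: length ≤ 4. No 'Out' item has it.

Out, In, Out, Out, In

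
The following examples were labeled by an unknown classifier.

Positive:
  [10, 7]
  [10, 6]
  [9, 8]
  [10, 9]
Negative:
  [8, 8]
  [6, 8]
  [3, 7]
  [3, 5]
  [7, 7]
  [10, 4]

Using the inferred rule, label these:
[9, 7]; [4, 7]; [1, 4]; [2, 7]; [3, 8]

Positive, Negative, Negative, Negative, Negative

Every 'Positive' example satisfies: first > second AND sum ≥ 16. None of the 'Negative' examples do.
[9, 7]: 9 > 7, 9+7 = 16, qualifies → Positive.
[4, 7]: 4 < 7, 4+7 = 11, lacks this property → Negative.
[1, 4]: 1 < 4, 1+4 = 5, lacks this property → Negative.
[2, 7]: 2 < 7, 2+7 = 9, lacks this property → Negative.
[3, 8]: 3 < 8, 3+8 = 11, lacks this property → Negative.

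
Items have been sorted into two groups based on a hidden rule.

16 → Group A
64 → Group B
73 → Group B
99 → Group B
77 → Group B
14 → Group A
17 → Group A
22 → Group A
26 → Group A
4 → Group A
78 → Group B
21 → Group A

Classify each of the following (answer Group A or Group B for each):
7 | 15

Group A, Group A

The simplest hypothesis consistent with all the labels is: at most 26.
7: 7 ≤ 26 — qualifies, so Group A.
15: 15 ≤ 26 — qualifies, so Group A.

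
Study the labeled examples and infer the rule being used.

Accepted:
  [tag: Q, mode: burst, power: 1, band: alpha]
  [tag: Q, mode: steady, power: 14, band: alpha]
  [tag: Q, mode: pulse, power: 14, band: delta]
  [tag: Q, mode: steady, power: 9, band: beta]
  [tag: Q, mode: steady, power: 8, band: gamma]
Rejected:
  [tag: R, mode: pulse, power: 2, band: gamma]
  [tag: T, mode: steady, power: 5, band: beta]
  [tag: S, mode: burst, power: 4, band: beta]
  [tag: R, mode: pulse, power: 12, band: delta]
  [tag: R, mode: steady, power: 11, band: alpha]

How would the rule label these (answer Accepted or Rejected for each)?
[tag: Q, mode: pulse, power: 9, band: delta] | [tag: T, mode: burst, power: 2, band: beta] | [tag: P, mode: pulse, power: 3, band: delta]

The rule appears to be: tag is Q.
[tag: Q, mode: pulse, power: 9, band: delta]: tag is Q, matches → Accepted. [tag: T, mode: burst, power: 2, band: beta]: tag is T, doesn't qualify → Rejected. [tag: P, mode: pulse, power: 3, band: delta]: tag is P, doesn't qualify → Rejected.

Accepted, Rejected, Rejected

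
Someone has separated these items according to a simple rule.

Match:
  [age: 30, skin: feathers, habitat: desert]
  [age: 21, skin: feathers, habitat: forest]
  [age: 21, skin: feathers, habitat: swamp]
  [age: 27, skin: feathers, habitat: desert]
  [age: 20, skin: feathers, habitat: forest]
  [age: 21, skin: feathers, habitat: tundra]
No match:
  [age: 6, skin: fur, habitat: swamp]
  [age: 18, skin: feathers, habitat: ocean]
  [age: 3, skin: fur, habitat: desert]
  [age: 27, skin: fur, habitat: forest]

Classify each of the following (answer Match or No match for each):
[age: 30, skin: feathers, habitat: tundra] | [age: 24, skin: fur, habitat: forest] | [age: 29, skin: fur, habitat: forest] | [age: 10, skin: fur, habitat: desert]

A rule that fits every label: skin is feathers AND age ≥ 20 — true of each 'Match' example, false of each 'No match' one.
[age: 30, skin: feathers, habitat: tundra]: skin is feathers, age = 30, fits → Match.
[age: 24, skin: fur, habitat: forest]: skin is fur, age = 24, does not satisfy this → No match.
[age: 29, skin: fur, habitat: forest]: skin is fur, age = 29, does not satisfy this → No match.
[age: 10, skin: fur, habitat: desert]: skin is fur, age = 10, does not satisfy this → No match.

Match, No match, No match, No match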